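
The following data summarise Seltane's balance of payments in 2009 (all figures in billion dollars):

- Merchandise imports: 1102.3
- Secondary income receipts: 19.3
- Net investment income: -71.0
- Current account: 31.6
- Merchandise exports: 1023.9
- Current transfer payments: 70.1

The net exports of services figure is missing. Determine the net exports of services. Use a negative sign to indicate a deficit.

231.8

Current account = goods balance + services balance + net primary income + net secondary income
Sum of the known components = -200.2
Net exports of services = CA - (known components) = 31.6 - (-200.2) = 231.8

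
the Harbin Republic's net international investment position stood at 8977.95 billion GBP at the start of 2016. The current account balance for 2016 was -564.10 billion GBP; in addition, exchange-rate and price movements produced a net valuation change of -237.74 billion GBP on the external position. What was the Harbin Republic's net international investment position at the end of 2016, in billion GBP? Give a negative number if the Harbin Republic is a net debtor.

Change in NIIP = current account + net valuation change = -564.10 + (-237.74) = -801.84
End-of-year NIIP = 8977.95 + (-801.84) = 8176.11

8176.11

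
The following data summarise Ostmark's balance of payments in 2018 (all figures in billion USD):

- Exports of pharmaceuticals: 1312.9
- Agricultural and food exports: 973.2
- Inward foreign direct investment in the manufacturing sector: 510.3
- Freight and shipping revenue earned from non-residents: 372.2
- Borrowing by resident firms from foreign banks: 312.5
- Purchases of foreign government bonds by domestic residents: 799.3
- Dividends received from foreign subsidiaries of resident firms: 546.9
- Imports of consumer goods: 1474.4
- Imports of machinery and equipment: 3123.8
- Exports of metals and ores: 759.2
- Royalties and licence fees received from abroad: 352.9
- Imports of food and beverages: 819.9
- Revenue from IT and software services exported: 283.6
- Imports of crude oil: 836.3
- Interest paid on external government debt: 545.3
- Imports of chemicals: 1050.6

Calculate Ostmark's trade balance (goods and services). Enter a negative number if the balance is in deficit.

-3251.0

Goods: -1050.6 - 836.3 - 1474.4 + 1312.9 - 3123.8 + 973.2 - 819.9 + 759.2 = -4259.7
Services: 283.6 + 372.2 + 352.9 = 1008.7
Trade balance = -4259.7 + 1008.7 = -3251.0
(Excluded from the trade balance — financial account: inward foreign direct investment in the manufacturing sector 510.3, borrowing by resident firms from foreign banks 312.5, purchases of foreign government bonds by domestic residents 799.3; primary income: dividends received from foreign subsidiaries of resident firms 546.9, interest paid on external government debt 545.3.)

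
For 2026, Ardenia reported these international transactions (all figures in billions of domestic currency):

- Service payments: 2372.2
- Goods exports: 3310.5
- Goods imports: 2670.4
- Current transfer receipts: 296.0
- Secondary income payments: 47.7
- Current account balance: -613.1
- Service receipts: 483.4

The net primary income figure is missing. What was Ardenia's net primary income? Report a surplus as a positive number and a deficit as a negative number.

Current account = goods balance + services balance + net primary income + net secondary income
Sum of the known components = -1000.4
Net primary income = CA - (known components) = -613.1 - (-1000.4) = 387.3

387.3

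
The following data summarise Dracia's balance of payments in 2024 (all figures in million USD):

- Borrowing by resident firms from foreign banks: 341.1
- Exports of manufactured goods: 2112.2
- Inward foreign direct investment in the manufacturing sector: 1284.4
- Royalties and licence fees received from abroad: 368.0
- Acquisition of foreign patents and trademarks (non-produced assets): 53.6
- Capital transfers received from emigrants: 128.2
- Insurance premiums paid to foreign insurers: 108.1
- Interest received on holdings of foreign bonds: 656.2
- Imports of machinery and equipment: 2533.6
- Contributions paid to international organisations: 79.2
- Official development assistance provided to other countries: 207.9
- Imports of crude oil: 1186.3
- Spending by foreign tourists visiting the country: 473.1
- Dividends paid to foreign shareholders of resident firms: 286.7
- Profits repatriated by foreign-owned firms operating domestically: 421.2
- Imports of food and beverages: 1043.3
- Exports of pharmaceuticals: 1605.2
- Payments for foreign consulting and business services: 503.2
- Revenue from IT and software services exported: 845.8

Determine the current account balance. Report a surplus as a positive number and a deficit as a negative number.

Goods: 1605.2 - 1043.3 - 2533.6 + 2112.2 - 1186.3 = -1045.8
Services: -503.2 - 108.1 + 473.1 + 845.8 + 368.0 = 1075.6
Primary income: -286.7 - 421.2 + 656.2 = -51.7
Secondary income: -207.9 - 79.2 = -287.1
Current account = (-1045.8) + 1075.6 + (-51.7) + (-287.1) = -309.0
(Excluded from the current account — financial account: borrowing by resident firms from foreign banks 341.1, inward foreign direct investment in the manufacturing sector 1284.4; capital account: acquisition of foreign patents and trademarks (non-produced assets) 53.6, capital transfers received from emigrants 128.2.)

-309.0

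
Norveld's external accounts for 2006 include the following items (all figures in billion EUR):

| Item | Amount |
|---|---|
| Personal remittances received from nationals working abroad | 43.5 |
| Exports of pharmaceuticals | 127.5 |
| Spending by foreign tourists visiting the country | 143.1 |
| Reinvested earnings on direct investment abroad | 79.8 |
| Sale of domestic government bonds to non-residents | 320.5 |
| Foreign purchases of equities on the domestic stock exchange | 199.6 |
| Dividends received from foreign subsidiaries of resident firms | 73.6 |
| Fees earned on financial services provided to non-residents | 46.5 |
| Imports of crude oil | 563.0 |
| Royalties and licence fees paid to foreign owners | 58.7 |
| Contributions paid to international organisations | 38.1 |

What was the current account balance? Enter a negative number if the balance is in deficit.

-145.8

Goods: 127.5 - 563.0 = -435.5
Services: -58.7 + 143.1 + 46.5 = 130.9
Primary income: 73.6 + 79.8 = 153.4
Secondary income: 43.5 - 38.1 = 5.4
Current account = (-435.5) + 130.9 + 153.4 + 5.4 = -145.8
(Excluded from the current account — financial account: sale of domestic government bonds to non-residents 320.5, foreign purchases of equities on the domestic stock exchange 199.6.)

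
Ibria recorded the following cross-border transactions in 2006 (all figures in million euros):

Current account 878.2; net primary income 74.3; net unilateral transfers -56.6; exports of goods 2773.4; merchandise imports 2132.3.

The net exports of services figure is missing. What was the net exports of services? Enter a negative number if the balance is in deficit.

Current account = goods balance + services balance + net primary income + net secondary income
Sum of the known components = 658.8
Net exports of services = CA - (known components) = 878.2 - 658.8 = 219.4

219.4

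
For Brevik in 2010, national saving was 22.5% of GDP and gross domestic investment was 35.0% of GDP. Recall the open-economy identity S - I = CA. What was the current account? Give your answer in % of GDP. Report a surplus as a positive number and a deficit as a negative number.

CA = S - I = 22.5 - 35.0 = -12.5

-12.5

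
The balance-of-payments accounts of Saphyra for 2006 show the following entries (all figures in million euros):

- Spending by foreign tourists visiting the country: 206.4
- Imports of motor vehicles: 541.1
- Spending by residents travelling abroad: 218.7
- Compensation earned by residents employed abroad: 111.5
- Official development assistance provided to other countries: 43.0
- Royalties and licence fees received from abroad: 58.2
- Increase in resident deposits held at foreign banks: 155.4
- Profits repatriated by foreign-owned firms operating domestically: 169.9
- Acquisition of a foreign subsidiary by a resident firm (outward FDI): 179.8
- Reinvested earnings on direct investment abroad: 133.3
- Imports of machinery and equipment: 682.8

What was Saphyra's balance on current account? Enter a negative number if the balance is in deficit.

-1146.1

Goods: -682.8 - 541.1 = -1223.9
Services: -218.7 + 206.4 + 58.2 = 45.9
Primary income: 111.5 - 169.9 + 133.3 = 74.9
Secondary income: -43.0
Current account = (-1223.9) + 45.9 + 74.9 + (-43.0) = -1146.1
(Excluded from the current account — financial account: increase in resident deposits held at foreign banks 155.4, acquisition of a foreign subsidiary by a resident firm (outward FDI) 179.8.)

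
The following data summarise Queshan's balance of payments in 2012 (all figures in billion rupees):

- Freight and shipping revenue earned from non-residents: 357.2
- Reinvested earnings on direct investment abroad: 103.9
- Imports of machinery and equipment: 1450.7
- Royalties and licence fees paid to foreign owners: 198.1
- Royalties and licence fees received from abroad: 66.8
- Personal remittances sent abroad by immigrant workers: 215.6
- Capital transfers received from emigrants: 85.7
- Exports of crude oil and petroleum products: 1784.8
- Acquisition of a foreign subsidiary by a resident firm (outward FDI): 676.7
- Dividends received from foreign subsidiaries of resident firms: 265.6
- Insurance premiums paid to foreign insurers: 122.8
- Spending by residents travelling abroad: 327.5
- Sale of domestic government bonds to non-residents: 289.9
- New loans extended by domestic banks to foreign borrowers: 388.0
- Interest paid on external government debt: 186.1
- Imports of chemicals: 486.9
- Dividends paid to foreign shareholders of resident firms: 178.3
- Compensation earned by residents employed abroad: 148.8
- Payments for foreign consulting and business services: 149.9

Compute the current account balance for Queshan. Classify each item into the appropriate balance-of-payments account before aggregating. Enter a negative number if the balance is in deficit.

-588.8

Goods: -486.9 - 1450.7 + 1784.8 = -152.8
Services: -122.8 + 357.2 + 66.8 - 149.9 - 327.5 - 198.1 = -374.3
Primary income: -178.3 + 148.8 - 186.1 + 265.6 + 103.9 = 153.9
Secondary income: -215.6
Current account = (-152.8) + (-374.3) + 153.9 + (-215.6) = -588.8
(Excluded from the current account — capital account: capital transfers received from emigrants 85.7; financial account: acquisition of a foreign subsidiary by a resident firm (outward FDI) 676.7, sale of domestic government bonds to non-residents 289.9, new loans extended by domestic banks to foreign borrowers 388.0.)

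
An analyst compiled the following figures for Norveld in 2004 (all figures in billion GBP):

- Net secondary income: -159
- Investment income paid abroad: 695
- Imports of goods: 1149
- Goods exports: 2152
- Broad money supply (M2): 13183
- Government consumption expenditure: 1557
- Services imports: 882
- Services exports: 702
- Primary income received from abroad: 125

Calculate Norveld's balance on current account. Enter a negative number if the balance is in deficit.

94

Goods balance = 2152 - 1149 = 1003
Services balance = 702 - 882 = -180
Trade balance (goods + services) = 1003 + (-180) = 823
Net primary income = 125 - 695 = -570
Net secondary income = -159
Current account = 823 + (-570) + (-159) = 94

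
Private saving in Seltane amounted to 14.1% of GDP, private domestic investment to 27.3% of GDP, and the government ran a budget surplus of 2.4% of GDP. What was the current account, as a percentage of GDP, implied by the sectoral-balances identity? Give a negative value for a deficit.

-10.8

By the sectoral-balances identity, CA = (S_private - I) + (T - G).
Private balance = 14.1 - 27.3 = -13.2
Government balance (T - G) = 2.4
CA = -13.2 + 2.4 = -10.8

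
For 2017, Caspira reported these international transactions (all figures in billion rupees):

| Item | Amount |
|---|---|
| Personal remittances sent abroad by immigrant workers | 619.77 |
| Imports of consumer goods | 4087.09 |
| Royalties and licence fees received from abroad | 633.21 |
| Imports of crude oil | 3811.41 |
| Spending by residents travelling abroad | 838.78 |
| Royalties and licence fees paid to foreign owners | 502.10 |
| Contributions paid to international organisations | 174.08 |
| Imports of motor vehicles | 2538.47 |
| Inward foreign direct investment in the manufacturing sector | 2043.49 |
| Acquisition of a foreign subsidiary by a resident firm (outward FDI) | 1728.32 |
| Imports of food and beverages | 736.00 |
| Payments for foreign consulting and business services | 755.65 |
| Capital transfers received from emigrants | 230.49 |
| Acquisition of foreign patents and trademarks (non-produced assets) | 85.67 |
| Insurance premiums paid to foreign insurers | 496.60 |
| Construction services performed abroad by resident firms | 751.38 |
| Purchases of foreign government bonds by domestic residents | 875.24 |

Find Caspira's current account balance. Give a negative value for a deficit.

Goods: -3811.41 - 4087.09 - 2538.47 - 736.00 = -11172.97
Services: -496.60 + 751.38 - 838.78 - 755.65 - 502.10 + 633.21 = -1208.54
Secondary income: -174.08 - 619.77 = -793.85
Current account = (-11172.97) + (-1208.54) + (-793.85) = -13175.36
(Excluded from the current account — financial account: inward foreign direct investment in the manufacturing sector 2043.49, acquisition of a foreign subsidiary by a resident firm (outward FDI) 1728.32, purchases of foreign government bonds by domestic residents 875.24; capital account: capital transfers received from emigrants 230.49, acquisition of foreign patents and trademarks (non-produced assets) 85.67.)

-13175.36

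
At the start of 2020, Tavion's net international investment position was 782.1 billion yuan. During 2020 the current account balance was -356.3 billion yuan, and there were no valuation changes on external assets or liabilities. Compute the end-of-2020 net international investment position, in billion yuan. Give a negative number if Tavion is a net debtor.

With no valuation effects, change in NIIP = current account = -356.3
End-of-year NIIP = 782.1 + (-356.3) = 425.8

425.8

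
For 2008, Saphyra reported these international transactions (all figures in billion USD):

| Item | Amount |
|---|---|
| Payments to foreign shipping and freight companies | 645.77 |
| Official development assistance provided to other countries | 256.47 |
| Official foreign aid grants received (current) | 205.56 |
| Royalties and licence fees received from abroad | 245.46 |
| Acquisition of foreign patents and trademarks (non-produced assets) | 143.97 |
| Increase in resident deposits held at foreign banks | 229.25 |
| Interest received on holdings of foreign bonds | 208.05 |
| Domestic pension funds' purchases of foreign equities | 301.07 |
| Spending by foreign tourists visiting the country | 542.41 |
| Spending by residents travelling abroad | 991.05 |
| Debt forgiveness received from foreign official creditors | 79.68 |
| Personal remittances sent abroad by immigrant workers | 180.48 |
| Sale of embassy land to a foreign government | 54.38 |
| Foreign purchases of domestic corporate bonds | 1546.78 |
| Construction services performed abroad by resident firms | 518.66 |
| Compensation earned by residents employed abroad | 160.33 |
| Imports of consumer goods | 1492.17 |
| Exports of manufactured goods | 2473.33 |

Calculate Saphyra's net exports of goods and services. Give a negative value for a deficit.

Goods: 2473.33 - 1492.17 = 981.16
Services: -991.05 + 542.41 + 245.46 - 645.77 + 518.66 = -330.29
Trade balance = 981.16 + (-330.29) = 650.87
(Excluded from the trade balance — secondary income: official development assistance provided to other countries 256.47, official foreign aid grants received (current) 205.56, personal remittances sent abroad by immigrant workers 180.48; capital account: acquisition of foreign patents and trademarks (non-produced assets) 143.97, debt forgiveness received from foreign official creditors 79.68, sale of embassy land to a foreign government 54.38; financial account: increase in resident deposits held at foreign banks 229.25, domestic pension funds' purchases of foreign equities 301.07, foreign purchases of domestic corporate bonds 1546.78; primary income: interest received on holdings of foreign bonds 208.05, compensation earned by residents employed abroad 160.33.)

650.87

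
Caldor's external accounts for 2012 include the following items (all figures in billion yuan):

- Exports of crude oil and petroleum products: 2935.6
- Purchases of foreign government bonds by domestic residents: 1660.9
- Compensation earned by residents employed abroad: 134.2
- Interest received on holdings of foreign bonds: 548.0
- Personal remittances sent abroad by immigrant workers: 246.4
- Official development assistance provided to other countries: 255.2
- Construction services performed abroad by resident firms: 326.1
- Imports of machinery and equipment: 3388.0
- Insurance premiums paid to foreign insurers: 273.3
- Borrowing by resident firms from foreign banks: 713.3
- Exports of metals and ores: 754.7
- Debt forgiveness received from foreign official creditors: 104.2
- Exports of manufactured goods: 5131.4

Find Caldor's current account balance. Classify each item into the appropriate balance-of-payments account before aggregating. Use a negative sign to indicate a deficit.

Goods: 2935.6 - 3388.0 + 754.7 + 5131.4 = 5433.7
Services: -273.3 + 326.1 = 52.8
Primary income: 134.2 + 548.0 = 682.2
Secondary income: -246.4 - 255.2 = -501.6
Current account = 5433.7 + 52.8 + 682.2 + (-501.6) = 5667.1
(Excluded from the current account — financial account: purchases of foreign government bonds by domestic residents 1660.9, borrowing by resident firms from foreign banks 713.3; capital account: debt forgiveness received from foreign official creditors 104.2.)

5667.1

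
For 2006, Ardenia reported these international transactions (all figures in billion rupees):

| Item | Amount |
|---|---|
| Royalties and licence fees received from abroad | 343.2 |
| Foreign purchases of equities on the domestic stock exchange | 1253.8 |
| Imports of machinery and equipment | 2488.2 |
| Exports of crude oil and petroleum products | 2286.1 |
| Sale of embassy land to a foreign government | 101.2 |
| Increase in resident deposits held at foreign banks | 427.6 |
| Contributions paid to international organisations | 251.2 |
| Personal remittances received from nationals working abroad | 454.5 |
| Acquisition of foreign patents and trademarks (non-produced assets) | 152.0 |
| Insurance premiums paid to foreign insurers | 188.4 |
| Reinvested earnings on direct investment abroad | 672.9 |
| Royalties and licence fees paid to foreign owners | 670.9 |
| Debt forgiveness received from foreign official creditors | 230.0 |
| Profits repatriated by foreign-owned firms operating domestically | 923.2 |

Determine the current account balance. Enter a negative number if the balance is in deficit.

-765.2

Goods: 2286.1 - 2488.2 = -202.1
Services: -188.4 - 670.9 + 343.2 = -516.1
Primary income: -923.2 + 672.9 = -250.3
Secondary income: 454.5 - 251.2 = 203.3
Current account = (-202.1) + (-516.1) + (-250.3) + 203.3 = -765.2
(Excluded from the current account — financial account: foreign purchases of equities on the domestic stock exchange 1253.8, increase in resident deposits held at foreign banks 427.6; capital account: sale of embassy land to a foreign government 101.2, acquisition of foreign patents and trademarks (non-produced assets) 152.0, debt forgiveness received from foreign official creditors 230.0.)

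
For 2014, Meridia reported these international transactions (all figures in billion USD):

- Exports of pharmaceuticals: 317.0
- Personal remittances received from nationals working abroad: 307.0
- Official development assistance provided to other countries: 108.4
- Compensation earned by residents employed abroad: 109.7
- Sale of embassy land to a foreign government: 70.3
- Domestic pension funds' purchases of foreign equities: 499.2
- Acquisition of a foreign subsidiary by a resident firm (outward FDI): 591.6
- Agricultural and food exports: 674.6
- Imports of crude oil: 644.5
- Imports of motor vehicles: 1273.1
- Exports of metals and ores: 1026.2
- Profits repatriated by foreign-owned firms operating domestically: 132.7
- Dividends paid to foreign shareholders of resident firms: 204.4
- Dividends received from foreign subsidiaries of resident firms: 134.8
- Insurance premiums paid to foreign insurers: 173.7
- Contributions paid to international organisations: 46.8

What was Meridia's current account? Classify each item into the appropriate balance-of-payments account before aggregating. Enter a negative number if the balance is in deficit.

Goods: 1026.2 + 317.0 - 1273.1 + 674.6 - 644.5 = 100.2
Services: -173.7
Primary income: -132.7 - 204.4 + 134.8 + 109.7 = -92.6
Secondary income: -108.4 + 307.0 - 46.8 = 151.8
Current account = 100.2 + (-173.7) + (-92.6) + 151.8 = -14.3
(Excluded from the current account — capital account: sale of embassy land to a foreign government 70.3; financial account: domestic pension funds' purchases of foreign equities 499.2, acquisition of a foreign subsidiary by a resident firm (outward FDI) 591.6.)

-14.3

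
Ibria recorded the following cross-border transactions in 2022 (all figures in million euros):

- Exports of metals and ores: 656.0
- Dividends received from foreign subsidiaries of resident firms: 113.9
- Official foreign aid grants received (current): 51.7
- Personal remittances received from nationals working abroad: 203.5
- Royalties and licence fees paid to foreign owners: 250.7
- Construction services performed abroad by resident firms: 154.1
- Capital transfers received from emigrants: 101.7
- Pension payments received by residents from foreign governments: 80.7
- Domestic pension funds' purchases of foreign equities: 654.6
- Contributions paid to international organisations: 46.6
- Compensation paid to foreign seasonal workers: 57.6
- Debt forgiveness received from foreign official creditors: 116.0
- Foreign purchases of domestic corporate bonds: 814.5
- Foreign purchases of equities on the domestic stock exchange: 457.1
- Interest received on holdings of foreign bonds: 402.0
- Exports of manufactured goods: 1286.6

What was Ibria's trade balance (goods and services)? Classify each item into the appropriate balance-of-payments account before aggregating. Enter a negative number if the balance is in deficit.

1846.0

Goods: 1286.6 + 656.0 = 1942.6
Services: -250.7 + 154.1 = -96.6
Trade balance = 1942.6 + (-96.6) = 1846.0
(Excluded from the trade balance — primary income: dividends received from foreign subsidiaries of resident firms 113.9, compensation paid to foreign seasonal workers 57.6, interest received on holdings of foreign bonds 402.0; secondary income: official foreign aid grants received (current) 51.7, personal remittances received from nationals working abroad 203.5, pension payments received by residents from foreign governments 80.7, contributions paid to international organisations 46.6; capital account: capital transfers received from emigrants 101.7, debt forgiveness received from foreign official creditors 116.0; financial account: domestic pension funds' purchases of foreign equities 654.6, foreign purchases of domestic corporate bonds 814.5, foreign purchases of equities on the domestic stock exchange 457.1.)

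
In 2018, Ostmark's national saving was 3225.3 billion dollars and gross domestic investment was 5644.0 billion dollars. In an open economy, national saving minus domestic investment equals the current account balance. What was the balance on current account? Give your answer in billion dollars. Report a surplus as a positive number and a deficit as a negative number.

S - I = CA (net lending to the rest of the world).
CA = S - I = 3225.3 - 5644.0 = -2418.7

-2418.7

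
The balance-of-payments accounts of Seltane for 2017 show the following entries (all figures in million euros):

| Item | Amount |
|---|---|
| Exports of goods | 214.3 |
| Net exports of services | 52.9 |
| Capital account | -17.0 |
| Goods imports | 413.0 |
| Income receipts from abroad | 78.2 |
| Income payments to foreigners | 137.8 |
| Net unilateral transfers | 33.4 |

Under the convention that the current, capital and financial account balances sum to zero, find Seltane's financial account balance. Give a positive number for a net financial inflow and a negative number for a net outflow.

189.0

Goods balance = 214.3 - 413.0 = -198.7
Services balance = 52.9
Trade balance (goods + services) = -198.7 + 52.9 = -145.8
Net primary income = 78.2 - 137.8 = -59.6
Net secondary income = 33.4
Current account = -145.8 + (-59.6) + 33.4 = -172.0
Financial account = -(-172.0 + (-17.0)) = 189.0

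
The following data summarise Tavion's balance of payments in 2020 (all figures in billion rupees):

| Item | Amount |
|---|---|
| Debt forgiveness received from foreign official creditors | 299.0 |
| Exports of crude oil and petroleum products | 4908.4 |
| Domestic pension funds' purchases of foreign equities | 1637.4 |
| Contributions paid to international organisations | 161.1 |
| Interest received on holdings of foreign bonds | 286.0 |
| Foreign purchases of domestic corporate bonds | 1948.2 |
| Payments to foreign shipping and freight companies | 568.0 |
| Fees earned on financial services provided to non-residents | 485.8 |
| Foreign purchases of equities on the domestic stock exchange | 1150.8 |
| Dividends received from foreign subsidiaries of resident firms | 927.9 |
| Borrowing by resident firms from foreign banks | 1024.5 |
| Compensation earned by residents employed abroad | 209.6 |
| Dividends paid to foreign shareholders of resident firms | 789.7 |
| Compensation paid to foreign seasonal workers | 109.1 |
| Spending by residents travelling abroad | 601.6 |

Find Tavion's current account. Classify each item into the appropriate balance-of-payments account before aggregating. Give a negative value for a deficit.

4588.2

Goods: 4908.4
Services: -568.0 + 485.8 - 601.6 = -683.8
Primary income: 286.0 - 109.1 + 927.9 - 789.7 + 209.6 = 524.7
Secondary income: -161.1
Current account = 4908.4 + (-683.8) + 524.7 + (-161.1) = 4588.2
(Excluded from the current account — capital account: debt forgiveness received from foreign official creditors 299.0; financial account: domestic pension funds' purchases of foreign equities 1637.4, foreign purchases of domestic corporate bonds 1948.2, foreign purchases of equities on the domestic stock exchange 1150.8, borrowing by resident firms from foreign banks 1024.5.)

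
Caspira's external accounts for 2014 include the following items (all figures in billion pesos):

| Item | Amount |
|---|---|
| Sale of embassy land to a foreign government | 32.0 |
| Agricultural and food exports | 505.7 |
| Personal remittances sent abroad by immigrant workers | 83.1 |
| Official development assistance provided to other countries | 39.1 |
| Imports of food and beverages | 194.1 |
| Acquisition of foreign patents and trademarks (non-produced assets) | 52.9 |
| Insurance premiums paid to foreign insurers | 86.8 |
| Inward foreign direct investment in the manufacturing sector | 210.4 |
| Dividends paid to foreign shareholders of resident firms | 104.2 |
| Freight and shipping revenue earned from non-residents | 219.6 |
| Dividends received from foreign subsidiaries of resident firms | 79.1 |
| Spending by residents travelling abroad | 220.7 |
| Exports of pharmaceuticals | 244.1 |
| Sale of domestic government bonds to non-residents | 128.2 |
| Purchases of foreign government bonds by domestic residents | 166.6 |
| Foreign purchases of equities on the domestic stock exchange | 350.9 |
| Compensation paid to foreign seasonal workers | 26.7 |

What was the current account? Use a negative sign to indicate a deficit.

293.8

Goods: 244.1 - 194.1 + 505.7 = 555.7
Services: -86.8 - 220.7 + 219.6 = -87.9
Primary income: -104.2 - 26.7 + 79.1 = -51.8
Secondary income: -83.1 - 39.1 = -122.2
Current account = 555.7 + (-87.9) + (-51.8) + (-122.2) = 293.8
(Excluded from the current account — capital account: sale of embassy land to a foreign government 32.0, acquisition of foreign patents and trademarks (non-produced assets) 52.9; financial account: inward foreign direct investment in the manufacturing sector 210.4, sale of domestic government bonds to non-residents 128.2, purchases of foreign government bonds by domestic residents 166.6, foreign purchases of equities on the domestic stock exchange 350.9.)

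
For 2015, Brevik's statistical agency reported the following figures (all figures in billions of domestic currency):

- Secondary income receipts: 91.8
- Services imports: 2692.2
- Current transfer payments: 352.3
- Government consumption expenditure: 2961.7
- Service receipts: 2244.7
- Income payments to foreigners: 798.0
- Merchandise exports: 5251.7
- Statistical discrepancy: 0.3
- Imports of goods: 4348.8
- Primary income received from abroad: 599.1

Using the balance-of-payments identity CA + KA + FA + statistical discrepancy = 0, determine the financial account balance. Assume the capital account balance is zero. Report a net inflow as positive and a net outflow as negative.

Goods balance = 5251.7 - 4348.8 = 902.9
Services balance = 2244.7 - 2692.2 = -447.5
Trade balance (goods + services) = 902.9 + (-447.5) = 455.4
Net primary income = 599.1 - 798.0 = -198.9
Net secondary income = 91.8 - 352.3 = -260.5
Current account = 455.4 + (-198.9) + (-260.5) = -4.0
Financial account = -(-4.0 + 0.3) = 3.7

3.7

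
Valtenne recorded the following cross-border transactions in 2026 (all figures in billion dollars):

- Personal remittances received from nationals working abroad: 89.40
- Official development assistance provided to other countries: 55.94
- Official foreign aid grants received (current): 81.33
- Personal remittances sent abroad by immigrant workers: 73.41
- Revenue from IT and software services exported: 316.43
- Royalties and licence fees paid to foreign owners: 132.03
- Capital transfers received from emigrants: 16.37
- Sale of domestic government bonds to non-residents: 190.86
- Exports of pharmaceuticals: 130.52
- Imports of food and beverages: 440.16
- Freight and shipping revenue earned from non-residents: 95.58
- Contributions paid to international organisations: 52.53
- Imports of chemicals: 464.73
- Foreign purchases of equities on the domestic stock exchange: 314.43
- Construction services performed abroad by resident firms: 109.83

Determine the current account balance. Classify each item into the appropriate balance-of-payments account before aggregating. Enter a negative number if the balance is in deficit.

Goods: -464.73 + 130.52 - 440.16 = -774.37
Services: 109.83 - 132.03 + 316.43 + 95.58 = 389.81
Secondary income: 81.33 - 55.94 + 89.40 - 52.53 - 73.41 = -11.15
Current account = (-774.37) + 389.81 + (-11.15) = -395.71
(Excluded from the current account — capital account: capital transfers received from emigrants 16.37; financial account: sale of domestic government bonds to non-residents 190.86, foreign purchases of equities on the domestic stock exchange 314.43.)

-395.71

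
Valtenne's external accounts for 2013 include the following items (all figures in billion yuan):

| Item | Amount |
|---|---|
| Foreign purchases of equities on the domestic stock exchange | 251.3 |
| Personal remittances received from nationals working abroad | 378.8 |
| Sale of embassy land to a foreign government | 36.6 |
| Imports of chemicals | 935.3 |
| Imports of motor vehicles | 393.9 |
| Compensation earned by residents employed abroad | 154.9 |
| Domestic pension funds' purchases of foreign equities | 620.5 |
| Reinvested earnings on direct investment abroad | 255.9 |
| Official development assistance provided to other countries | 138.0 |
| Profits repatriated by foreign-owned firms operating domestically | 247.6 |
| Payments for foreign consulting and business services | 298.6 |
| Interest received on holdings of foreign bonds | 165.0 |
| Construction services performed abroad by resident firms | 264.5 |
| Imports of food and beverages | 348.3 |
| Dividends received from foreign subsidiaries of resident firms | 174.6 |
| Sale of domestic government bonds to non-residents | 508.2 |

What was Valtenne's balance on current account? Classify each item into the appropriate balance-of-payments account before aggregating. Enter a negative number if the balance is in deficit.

-968.0

Goods: -393.9 - 935.3 - 348.3 = -1677.5
Services: -298.6 + 264.5 = -34.1
Primary income: 174.6 + 165.0 + 255.9 + 154.9 - 247.6 = 502.8
Secondary income: 378.8 - 138.0 = 240.8
Current account = (-1677.5) + (-34.1) + 502.8 + 240.8 = -968.0
(Excluded from the current account — financial account: foreign purchases of equities on the domestic stock exchange 251.3, domestic pension funds' purchases of foreign equities 620.5, sale of domestic government bonds to non-residents 508.2; capital account: sale of embassy land to a foreign government 36.6.)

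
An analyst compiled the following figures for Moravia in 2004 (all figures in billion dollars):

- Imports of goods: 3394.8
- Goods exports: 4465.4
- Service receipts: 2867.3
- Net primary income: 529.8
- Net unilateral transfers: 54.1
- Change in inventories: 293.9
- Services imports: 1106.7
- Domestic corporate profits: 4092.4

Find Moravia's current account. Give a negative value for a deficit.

Goods balance = 4465.4 - 3394.8 = 1070.6
Services balance = 2867.3 - 1106.7 = 1760.6
Trade balance (goods + services) = 1070.6 + 1760.6 = 2831.2
Net primary income = 529.8
Net secondary income = 54.1
Current account = 2831.2 + 529.8 + 54.1 = 3415.1

3415.1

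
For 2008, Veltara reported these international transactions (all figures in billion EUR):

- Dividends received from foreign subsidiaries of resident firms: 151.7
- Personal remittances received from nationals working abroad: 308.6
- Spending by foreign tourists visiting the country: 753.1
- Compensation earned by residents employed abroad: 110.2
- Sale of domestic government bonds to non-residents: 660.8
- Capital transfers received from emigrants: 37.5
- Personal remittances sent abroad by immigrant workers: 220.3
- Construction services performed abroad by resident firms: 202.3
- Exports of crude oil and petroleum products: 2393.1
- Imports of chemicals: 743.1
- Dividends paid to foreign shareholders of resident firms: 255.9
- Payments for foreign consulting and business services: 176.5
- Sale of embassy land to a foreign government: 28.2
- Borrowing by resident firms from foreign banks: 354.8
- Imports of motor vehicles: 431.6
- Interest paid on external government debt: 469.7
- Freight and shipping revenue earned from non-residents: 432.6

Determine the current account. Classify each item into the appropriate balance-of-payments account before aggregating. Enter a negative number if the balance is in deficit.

Goods: 2393.1 - 431.6 - 743.1 = 1218.4
Services: 202.3 + 432.6 - 176.5 + 753.1 = 1211.5
Primary income: -469.7 - 255.9 + 110.2 + 151.7 = -463.7
Secondary income: -220.3 + 308.6 = 88.3
Current account = 1218.4 + 1211.5 + (-463.7) + 88.3 = 2054.5
(Excluded from the current account — financial account: sale of domestic government bonds to non-residents 660.8, borrowing by resident firms from foreign banks 354.8; capital account: capital transfers received from emigrants 37.5, sale of embassy land to a foreign government 28.2.)

2054.5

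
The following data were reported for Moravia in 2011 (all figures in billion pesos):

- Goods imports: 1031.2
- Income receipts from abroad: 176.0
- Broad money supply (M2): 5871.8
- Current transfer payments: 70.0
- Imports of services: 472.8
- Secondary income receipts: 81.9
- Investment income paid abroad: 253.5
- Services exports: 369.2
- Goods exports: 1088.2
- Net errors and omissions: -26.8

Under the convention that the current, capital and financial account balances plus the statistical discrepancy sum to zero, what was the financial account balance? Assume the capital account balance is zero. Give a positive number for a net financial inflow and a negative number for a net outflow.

139.0

Goods balance = 1088.2 - 1031.2 = 57.0
Services balance = 369.2 - 472.8 = -103.6
Trade balance (goods + services) = 57.0 + (-103.6) = -46.6
Net primary income = 176.0 - 253.5 = -77.5
Net secondary income = 81.9 - 70.0 = 11.9
Current account = -46.6 + (-77.5) + 11.9 = -112.2
Financial account = -(-112.2 + (-26.8)) = 139.0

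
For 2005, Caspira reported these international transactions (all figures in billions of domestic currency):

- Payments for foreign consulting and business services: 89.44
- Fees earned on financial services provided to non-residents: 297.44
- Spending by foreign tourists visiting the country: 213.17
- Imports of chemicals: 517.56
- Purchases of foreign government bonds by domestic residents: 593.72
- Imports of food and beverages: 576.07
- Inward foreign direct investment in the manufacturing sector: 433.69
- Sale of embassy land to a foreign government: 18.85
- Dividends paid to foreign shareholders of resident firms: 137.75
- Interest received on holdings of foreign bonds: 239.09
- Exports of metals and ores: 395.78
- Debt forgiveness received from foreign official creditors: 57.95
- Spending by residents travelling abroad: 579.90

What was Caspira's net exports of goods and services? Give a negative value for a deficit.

-856.58

Goods: -576.07 - 517.56 + 395.78 = -697.85
Services: 297.44 + 213.17 - 579.90 - 89.44 = -158.73
Trade balance = -697.85 + (-158.73) = -856.58
(Excluded from the trade balance — financial account: purchases of foreign government bonds by domestic residents 593.72, inward foreign direct investment in the manufacturing sector 433.69; capital account: sale of embassy land to a foreign government 18.85, debt forgiveness received from foreign official creditors 57.95; primary income: dividends paid to foreign shareholders of resident firms 137.75, interest received on holdings of foreign bonds 239.09.)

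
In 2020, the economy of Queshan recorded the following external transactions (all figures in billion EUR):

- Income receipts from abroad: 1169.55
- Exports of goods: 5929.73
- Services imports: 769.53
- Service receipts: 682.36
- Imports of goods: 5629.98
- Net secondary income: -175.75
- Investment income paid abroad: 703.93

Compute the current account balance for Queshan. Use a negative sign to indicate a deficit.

Goods balance = 5929.73 - 5629.98 = 299.75
Services balance = 682.36 - 769.53 = -87.17
Trade balance (goods + services) = 299.75 + (-87.17) = 212.58
Net primary income = 1169.55 - 703.93 = 465.62
Net secondary income = -175.75
Current account = 212.58 + 465.62 + (-175.75) = 502.45

502.45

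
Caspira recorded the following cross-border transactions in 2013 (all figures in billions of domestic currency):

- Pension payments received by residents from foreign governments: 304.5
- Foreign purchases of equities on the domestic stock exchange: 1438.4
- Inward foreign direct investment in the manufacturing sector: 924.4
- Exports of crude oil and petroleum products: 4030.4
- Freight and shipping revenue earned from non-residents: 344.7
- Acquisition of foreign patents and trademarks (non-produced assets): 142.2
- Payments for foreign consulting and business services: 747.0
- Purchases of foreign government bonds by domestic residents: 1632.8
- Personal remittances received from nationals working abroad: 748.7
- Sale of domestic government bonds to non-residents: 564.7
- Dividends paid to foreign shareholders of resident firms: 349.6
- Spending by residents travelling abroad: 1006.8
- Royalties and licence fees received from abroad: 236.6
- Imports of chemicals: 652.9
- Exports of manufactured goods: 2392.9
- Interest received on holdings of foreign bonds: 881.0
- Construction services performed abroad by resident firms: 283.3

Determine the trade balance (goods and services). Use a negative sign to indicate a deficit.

Goods: 4030.4 + 2392.9 - 652.9 = 5770.4
Services: -747.0 - 1006.8 + 283.3 + 236.6 + 344.7 = -889.2
Trade balance = 5770.4 + (-889.2) = 4881.2
(Excluded from the trade balance — secondary income: pension payments received by residents from foreign governments 304.5, personal remittances received from nationals working abroad 748.7; financial account: foreign purchases of equities on the domestic stock exchange 1438.4, inward foreign direct investment in the manufacturing sector 924.4, purchases of foreign government bonds by domestic residents 1632.8, sale of domestic government bonds to non-residents 564.7; capital account: acquisition of foreign patents and trademarks (non-produced assets) 142.2; primary income: dividends paid to foreign shareholders of resident firms 349.6, interest received on holdings of foreign bonds 881.0.)

4881.2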